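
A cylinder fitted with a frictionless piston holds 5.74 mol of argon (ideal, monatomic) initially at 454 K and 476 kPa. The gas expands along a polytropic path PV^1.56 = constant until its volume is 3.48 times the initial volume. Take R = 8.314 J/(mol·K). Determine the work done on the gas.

-19400 J

V₁ = nRT₁/P₁ = 5.74×8.314×454/476 = 45.5 L.
Polytropic n=1.56: T₂ = T₁(V₁/V₂)^(n−1) = 454×(0.287)^0.56 = 226 K; P₂ = P₁(V₁/V₂)^n = 68.0 kPa.
W = (P₁V₁−P₂V₂)/(n−1) = (476×45.5−68.0×158)/0.56 = 19400 J.
Work done on the gas = −W_by = -19400 J.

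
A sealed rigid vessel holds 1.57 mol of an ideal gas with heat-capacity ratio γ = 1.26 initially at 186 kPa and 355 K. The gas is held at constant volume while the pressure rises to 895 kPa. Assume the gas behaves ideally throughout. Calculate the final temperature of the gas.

V₁ = nRT₁/P₁ = 1.57×8.314×355/186 = 24.9 L.
Isochoric: V stays 24.9 L; P/T = const ⇒ T₂ = 1710 K, P₂ = 895 kPa.

1710 K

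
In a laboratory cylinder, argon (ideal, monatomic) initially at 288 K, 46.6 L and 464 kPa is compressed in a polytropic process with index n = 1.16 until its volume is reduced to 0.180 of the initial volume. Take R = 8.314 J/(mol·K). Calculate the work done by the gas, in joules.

n = P₁V₁/(RT₁) = 464×46.6/(8.314×288) = 9.03 mol.
Polytropic n=1.16: T₂ = T₁(V₁/V₂)^(n−1) = 288×(5.56)^0.16 = 379 K; P₂ = P₁(V₁/V₂)^n = 3390 kPa.
W = (P₁V₁−P₂V₂)/(n−1) = (464×46.6−3390×8.39)/0.16 = -42700 J.

-42700 J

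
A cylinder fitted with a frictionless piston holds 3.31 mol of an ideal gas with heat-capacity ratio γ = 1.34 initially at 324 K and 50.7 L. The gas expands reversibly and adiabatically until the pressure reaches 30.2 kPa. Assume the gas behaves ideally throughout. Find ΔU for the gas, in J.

P₁ = nRT₁/V₁ = 3.31×8.314×324/50.7 = 176 kPa.
Adiabatic: T₂/T₁ = (P₂/P₁)^((γ−1)/γ) ⇒ T₂ = 324×(0.172)^0.254 = 207 K; V₂ = 189 L.
For an ideal gas ΔU = nCvΔT with Cv = R/(γ−1) = 24.5 J/(mol·K).
ΔU = 3.31×24.5×(207−324) = -9450 J.

-9450 J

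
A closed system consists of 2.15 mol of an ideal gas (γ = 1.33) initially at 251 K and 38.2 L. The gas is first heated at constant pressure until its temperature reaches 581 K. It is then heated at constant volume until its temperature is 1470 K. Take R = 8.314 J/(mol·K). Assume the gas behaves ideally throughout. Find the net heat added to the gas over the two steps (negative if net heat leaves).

P₁ = nRT₁/V₁ = 2.15×8.314×251/38.2 = 117 kPa.
Step 1 — Isobaric: P stays 117 kPa; V/T = const ⇒ T₂ = 581 K, V₂ = 88.4 L.
W = PΔV = 117×(88.4−38.2) kPa·L = 5900 J.
ΔU = nCvΔT = 2.15×25.2×(581−251) = 17900 J.
Q = ΔU + W = nCpΔT = 23800 J.
State after step 1: P = 117 kPa, V = 88.4 L, T = 581 K.
Step 2 — Isochoric: V stays 88.4 L; P/T = const ⇒ T₂ = 1470 K, P₂ = 297 kPa.
W = 0 (no volume change).
ΔU = nCvΔT = 2.15×25.2×(1470−581) = 48200 J.
Q = ΔU = 48200 J.
Net over both steps: W = 5900 J, Q = 71900 J, ΔU = 66000 J.

71900 J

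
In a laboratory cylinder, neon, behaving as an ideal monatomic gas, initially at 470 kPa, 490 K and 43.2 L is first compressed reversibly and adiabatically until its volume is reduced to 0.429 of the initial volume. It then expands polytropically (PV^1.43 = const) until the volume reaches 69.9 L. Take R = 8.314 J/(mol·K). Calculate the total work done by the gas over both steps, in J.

13000 J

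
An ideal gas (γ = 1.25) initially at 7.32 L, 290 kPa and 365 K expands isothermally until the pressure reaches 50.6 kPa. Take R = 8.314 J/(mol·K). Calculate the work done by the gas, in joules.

3710 J

n = P₁V₁/(RT₁) = 290×7.32/(8.314×365) = 0.700 mol.
Isothermal: T stays 365 K; PV = const ⇒ V₂ = 42.0 L, P₂ = 50.6 kPa.
W = nRT ln(V₂/V₁) = 0.700×8.314×365×ln(5.73) = 3710 J.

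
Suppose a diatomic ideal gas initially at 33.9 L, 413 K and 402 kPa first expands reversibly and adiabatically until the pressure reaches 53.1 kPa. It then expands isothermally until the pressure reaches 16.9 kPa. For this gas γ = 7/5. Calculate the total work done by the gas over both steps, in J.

23700 J

n = P₁V₁/(RT₁) = 402×33.9/(8.314×413) = 3.97 mol.
Step 1 — Adiabatic: T₂/T₁ = (P₂/P₁)^((γ−1)/γ) ⇒ T₂ = 413×(0.132)^0.286 = 232 K; V₂ = 144 L.
ΔU = nCvΔT = 3.97×20.8×(232−413) = -15000 J.
Q = 0 for an adiabatic process, so W = −ΔU = 15000 J.
State after step 1: P = 53.1 kPa, V = 144 L, T = 232 K.
Step 2 — Isothermal: T stays 232 K; PV = const ⇒ V₂ = 452 L, P₂ = 16.9 kPa.
ΔU = 0 (ideal gas, T constant).
W = nRT ln(V₂/V₁) = 3.97×8.314×232×ln(3.14) = 8750 J.
Q = ΔU + W = 8750 J.
Net over both steps: W = 23700 J, Q = 8750 J, ΔU = -15000 J.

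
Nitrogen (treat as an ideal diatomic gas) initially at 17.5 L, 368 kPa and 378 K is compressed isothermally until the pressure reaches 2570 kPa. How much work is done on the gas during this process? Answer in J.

n = P₁V₁/(RT₁) = 368×17.5/(8.314×378) = 2.05 mol.
Isothermal: T stays 378 K; PV = const ⇒ V₂ = 2.51 L, P₂ = 2570 kPa.
W = nRT ln(V₂/V₁) = 2.05×8.314×378×ln(0.143) = -12500 J.
Work done on the gas = −W_by = 12500 J.

12500 J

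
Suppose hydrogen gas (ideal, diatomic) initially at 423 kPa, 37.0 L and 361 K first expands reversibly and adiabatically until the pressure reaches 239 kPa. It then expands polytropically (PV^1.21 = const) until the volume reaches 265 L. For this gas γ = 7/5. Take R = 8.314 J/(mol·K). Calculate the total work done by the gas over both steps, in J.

n = P₁V₁/(RT₁) = 423×37.0/(8.314×361) = 5.21 mol.
Step 1 — Adiabatic: T₂/T₁ = (P₂/P₁)^((γ−1)/γ) ⇒ T₂ = 361×(0.565)^0.286 = 307 K; V₂ = 55.6 L.
ΔU = nCvΔT = 5.21×20.8×(307−361) = -5890 J.
Q = 0 for an adiabatic process, so W = −ΔU = 5890 J.
State after step 1: P = 239 kPa, V = 55.6 L, T = 307 K.
Step 2 — Polytropic n=1.21: T₂ = T₁(V₁/V₂)^(n−1) = 307×(0.210)^0.21 = 221 K; P₂ = P₁(V₁/V₂)^n = 36.1 kPa.
W = (P₁V₁−P₂V₂)/(n−1) = (239×55.6−36.1×265)/0.21 = 17700 J.
ΔU = nCvΔT = 5.21×20.8×(221−307) = -9290 J.
Q = ΔU + W = 8410 J.
Net over both steps: W = 23600 J, Q = 8410 J, ΔU = -15200 J.

23600 J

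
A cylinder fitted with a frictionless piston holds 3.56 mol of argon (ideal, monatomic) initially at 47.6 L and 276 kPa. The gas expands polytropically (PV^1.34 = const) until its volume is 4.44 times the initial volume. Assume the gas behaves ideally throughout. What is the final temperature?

T₁ = P₁V₁/(nR) = 276×47.6/(3.56×8.314) = 444 K.
Polytropic n=1.34: T₂ = T₁(V₁/V₂)^(n−1) = 444×(0.225)^0.34 = 267 K; P₂ = P₁(V₁/V₂)^n = 37.4 kPa.

267 K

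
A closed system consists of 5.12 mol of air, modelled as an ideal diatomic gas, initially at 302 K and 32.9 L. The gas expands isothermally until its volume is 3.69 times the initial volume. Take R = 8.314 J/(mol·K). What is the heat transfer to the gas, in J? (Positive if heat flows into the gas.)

P₁ = nRT₁/V₁ = 5.12×8.314×302/32.9 = 391 kPa.
Isothermal: T stays 302 K; PV = const ⇒ V₂ = 121 L, P₂ = 106 kPa.
ΔU = 0 (ideal gas, T constant).
W = nRT ln(V₂/V₁) = 5.12×8.314×302×ln(3.69) = 16800 J.
Q = ΔU + W = 16800 J.

16800 J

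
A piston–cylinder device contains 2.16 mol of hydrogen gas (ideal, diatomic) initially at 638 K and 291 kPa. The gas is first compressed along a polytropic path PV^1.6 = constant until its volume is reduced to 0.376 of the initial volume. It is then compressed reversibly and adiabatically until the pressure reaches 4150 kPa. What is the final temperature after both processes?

V₁ = nRT₁/P₁ = 2.16×8.314×638/291 = 39.4 L.
Step 1 — Polytropic n=1.6: T₂ = T₁(V₁/V₂)^(n−1) = 638×(2.66)^0.60 = 1150 K; P₂ = P₁(V₁/V₂)^n = 1390 kPa.
W = (P₁V₁−P₂V₂)/(n−1) = (291×39.4−1390×14.8)/0.60 = -15200 J.
ΔU = nCvΔT = 2.16×20.8×(1150−638) = 22900 J.
Q = ΔU + W = 7620 J.
State after step 1: P = 1390 kPa, V = 14.8 L, T = 1150 K.
Step 2 — Adiabatic: T₂/T₁ = (P₂/P₁)^((γ−1)/γ) ⇒ T₂ = 1150×(2.98)^0.286 = 1570 K; V₂ = 6.78 L.
ΔU = nCvΔT = 2.16×20.8×(1570−1150) = 18900 J.
Q = 0 for an adiabatic process, so W = −ΔU = -18900 J.
Net over both steps: W = -34100 J, Q = 7620 J, ΔU = 41700 J.

1570 K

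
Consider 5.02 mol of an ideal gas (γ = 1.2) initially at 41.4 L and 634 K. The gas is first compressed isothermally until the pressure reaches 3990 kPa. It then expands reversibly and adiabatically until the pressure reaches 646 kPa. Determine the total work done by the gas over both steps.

-13800 J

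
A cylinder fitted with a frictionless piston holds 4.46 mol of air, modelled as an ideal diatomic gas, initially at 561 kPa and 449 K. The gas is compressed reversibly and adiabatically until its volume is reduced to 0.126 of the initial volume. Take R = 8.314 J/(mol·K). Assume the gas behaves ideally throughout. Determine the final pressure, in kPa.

10200 kPa

V₁ = nRT₁/P₁ = 4.46×8.314×449/561 = 29.7 L.
Adiabatic: TV^(γ−1) = const ⇒ T₂ = 449×(7.94)^0.400 = 1030 K; PV^γ = const ⇒ P₂ = 10200 kPa.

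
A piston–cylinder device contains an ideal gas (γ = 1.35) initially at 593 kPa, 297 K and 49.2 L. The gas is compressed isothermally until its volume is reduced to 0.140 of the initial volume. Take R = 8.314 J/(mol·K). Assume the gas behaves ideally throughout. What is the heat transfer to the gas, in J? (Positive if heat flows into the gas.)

-57400 J

n = P₁V₁/(RT₁) = 593×49.2/(8.314×297) = 11.8 mol.
Isothermal: T stays 297 K; PV = const ⇒ V₂ = 6.89 L, P₂ = 4240 kPa.
ΔU = 0 (ideal gas, T constant).
W = nRT ln(V₂/V₁) = 11.8×8.314×297×ln(0.140) = -57400 J.
Q = ΔU + W = -57400 J.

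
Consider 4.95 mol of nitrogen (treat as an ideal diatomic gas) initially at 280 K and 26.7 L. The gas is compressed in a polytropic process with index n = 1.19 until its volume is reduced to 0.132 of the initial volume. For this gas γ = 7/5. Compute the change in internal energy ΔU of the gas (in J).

P₁ = nRT₁/V₁ = 4.95×8.314×280/26.7 = 432 kPa.
Polytropic n=1.19: T₂ = T₁(V₁/V₂)^(n−1) = 280×(7.58)^0.19 = 411 K; P₂ = P₁(V₁/V₂)^n = 4800 kPa.
For an ideal gas ΔU = nCvΔT with Cv = (5/2)R = 20.8 J/(mol·K).
ΔU = 4.95×20.8×(411−280) = 13500 J.

13500 J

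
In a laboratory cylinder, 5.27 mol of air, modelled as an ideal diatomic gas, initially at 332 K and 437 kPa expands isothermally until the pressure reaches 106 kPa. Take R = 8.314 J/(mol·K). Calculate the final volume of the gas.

V₁ = nRT₁/P₁ = 5.27×8.314×332/437 = 33.3 L.
Isothermal: T stays 332 K; PV = const ⇒ V₂ = 137 L, P₂ = 106 kPa.

137 L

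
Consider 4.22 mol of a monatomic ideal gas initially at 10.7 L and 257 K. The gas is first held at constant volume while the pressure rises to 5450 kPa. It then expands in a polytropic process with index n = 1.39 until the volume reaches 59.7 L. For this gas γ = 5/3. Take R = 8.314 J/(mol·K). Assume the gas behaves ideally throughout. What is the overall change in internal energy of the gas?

P₁ = nRT₁/V₁ = 4.22×8.314×257/10.7 = 843 kPa.
Step 1 — Isochoric: V stays 10.7 L; P/T = const ⇒ T₂ = 1660 K, P₂ = 5450 kPa.
W = 0 (no volume change).
ΔU = nCvΔT = 4.22×12.5×(1660−257) = 73900 J.
Q = ΔU = 73900 J.
State after step 1: P = 5450 kPa, V = 10.7 L, T = 1660 K.
Step 2 — Polytropic n=1.39: T₂ = T₁(V₁/V₂)^(n−1) = 1660×(0.179)^0.39 = 850 K; P₂ = P₁(V₁/V₂)^n = 500 kPa.
W = (P₁V₁−P₂V₂)/(n−1) = (5450×10.7−500×59.7)/0.39 = 73000 J.
ΔU = nCvΔT = 4.22×12.5×(850−1660) = -42700 J.
Q = ΔU + W = 30300 J.
Net over both steps: W = 73000 J, Q = 104000 J, ΔU = 31200 J.

31200 J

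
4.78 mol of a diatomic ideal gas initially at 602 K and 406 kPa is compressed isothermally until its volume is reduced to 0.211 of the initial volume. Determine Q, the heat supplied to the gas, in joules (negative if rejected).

V₁ = nRT₁/P₁ = 4.78×8.314×602/406 = 58.9 L.
Isothermal: T stays 602 K; PV = const ⇒ V₂ = 12.4 L, P₂ = 1920 kPa.
ΔU = 0 (ideal gas, T constant).
W = nRT ln(V₂/V₁) = 4.78×8.314×602×ln(0.211) = -37200 J.
Q = ΔU + W = -37200 J.

-37200 J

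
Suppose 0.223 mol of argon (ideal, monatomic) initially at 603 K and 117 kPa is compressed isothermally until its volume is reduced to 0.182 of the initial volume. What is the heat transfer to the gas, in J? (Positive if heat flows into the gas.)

-1900 J

V₁ = nRT₁/P₁ = 0.223×8.314×603/117 = 9.56 L.
Isothermal: T stays 603 K; PV = const ⇒ V₂ = 1.74 L, P₂ = 643 kPa.
ΔU = 0 (ideal gas, T constant).
W = nRT ln(V₂/V₁) = 0.223×8.314×603×ln(0.182) = -1900 J.
Q = ΔU + W = -1900 J.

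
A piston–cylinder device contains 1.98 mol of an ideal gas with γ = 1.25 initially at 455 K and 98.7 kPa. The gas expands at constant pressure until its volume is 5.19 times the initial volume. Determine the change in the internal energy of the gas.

V₁ = nRT₁/P₁ = 1.98×8.314×455/98.7 = 75.9 L.
Isobaric: P stays 98.7 kPa; V/T = const ⇒ T₂ = 2360 K, V₂ = 394 L.
For an ideal gas ΔU = nCvΔT with Cv = R/(γ−1) = 33.3 J/(mol·K).
ΔU = 1.98×33.3×(2360−455) = 126000 J.

126000 J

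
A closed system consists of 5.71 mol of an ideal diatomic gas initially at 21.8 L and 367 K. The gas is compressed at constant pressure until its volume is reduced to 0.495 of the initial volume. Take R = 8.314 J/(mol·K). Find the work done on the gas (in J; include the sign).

8800 J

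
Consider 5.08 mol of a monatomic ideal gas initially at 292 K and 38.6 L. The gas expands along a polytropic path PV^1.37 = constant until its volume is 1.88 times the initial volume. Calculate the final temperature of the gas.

P₁ = nRT₁/V₁ = 5.08×8.314×292/38.6 = 319 kPa.
Polytropic n=1.37: T₂ = T₁(V₁/V₂)^(n−1) = 292×(0.532)^0.37 = 231 K; P₂ = P₁(V₁/V₂)^n = 135 kPa.

231 K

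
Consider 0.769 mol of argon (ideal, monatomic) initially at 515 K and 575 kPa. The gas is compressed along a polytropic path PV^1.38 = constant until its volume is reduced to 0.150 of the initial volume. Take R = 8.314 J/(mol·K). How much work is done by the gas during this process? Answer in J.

V₁ = nRT₁/P₁ = 0.769×8.314×515/575 = 5.73 L.
Polytropic n=1.38: T₂ = T₁(V₁/V₂)^(n−1) = 515×(6.67)^0.38 = 1060 K; P₂ = P₁(V₁/V₂)^n = 7880 kPa.
W = (P₁V₁−P₂V₂)/(n−1) = (575×5.73−7880×0.859)/0.38 = -9150 J.

-9150 J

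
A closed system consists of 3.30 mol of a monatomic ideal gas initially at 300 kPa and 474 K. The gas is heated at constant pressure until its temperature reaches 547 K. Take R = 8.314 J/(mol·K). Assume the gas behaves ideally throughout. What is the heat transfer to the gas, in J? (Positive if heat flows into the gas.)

V₁ = nRT₁/P₁ = 3.30×8.314×474/300 = 43.3 L.
Isobaric: P stays 300 kPa; V/T = const ⇒ T₂ = 547 K, V₂ = 50.0 L.
W = PΔV = 300×(50.0−43.3) kPa·L = 2000 J.
ΔU = nCvΔT = 3.30×12.5×(547−474) = 3000 J.
Q = ΔU + W = nCpΔT = 5010 J.

5010 J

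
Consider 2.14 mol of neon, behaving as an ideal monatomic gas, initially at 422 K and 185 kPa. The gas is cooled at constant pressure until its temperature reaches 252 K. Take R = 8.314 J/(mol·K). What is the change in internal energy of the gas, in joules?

V₁ = nRT₁/P₁ = 2.14×8.314×422/185 = 40.6 L.
Isobaric: P stays 185 kPa; V/T = const ⇒ T₂ = 252 K, V₂ = 24.2 L.
For an ideal gas ΔU = nCvΔT with Cv = (3/2)R = 12.5 J/(mol·K).
ΔU = 2.14×12.5×(252−422) = -4540 J.

-4540 J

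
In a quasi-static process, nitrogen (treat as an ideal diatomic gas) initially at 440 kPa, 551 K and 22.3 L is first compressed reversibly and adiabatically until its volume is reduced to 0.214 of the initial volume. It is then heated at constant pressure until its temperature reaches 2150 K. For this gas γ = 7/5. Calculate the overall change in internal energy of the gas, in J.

71200 J

n = P₁V₁/(RT₁) = 440×22.3/(8.314×551) = 2.14 mol.
Step 1 — Adiabatic: TV^(γ−1) = const ⇒ T₂ = 551×(4.67)^0.400 = 1020 K; PV^γ = const ⇒ P₂ = 3810 kPa.
ΔU = nCvΔT = 2.14×20.8×(1020−551) = 20900 J.
Q = 0 for an adiabatic process, so W = −ΔU = -20900 J.
State after step 1: P = 3810 kPa, V = 4.77 L, T = 1020 K.
Step 2 — Isobaric: P stays 3810 kPa; V/T = const ⇒ T₂ = 2150 K, V₂ = 10.1 L.
W = PΔV = 3810×(10.1−4.77) kPa·L = 20100 J.
ΔU = nCvΔT = 2.14×20.8×(2150−1020) = 50300 J.
Q = ΔU + W = nCpΔT = 70400 J.
Net over both steps: W = -813 J, Q = 70400 J, ΔU = 71200 J.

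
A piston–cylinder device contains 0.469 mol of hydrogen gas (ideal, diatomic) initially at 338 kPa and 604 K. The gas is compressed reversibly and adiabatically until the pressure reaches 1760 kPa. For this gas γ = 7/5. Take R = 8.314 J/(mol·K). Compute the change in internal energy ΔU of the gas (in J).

V₁ = nRT₁/P₁ = 0.469×8.314×604/338 = 6.97 L.
Adiabatic: T₂/T₁ = (P₂/P₁)^((γ−1)/γ) ⇒ T₂ = 604×(5.21)^0.286 = 968 K; V₂ = 2.14 L.
For an ideal gas ΔU = nCvΔT with Cv = (5/2)R = 20.8 J/(mol·K).
ΔU = 0.469×20.8×(968−604) = 3550 J.

3550 J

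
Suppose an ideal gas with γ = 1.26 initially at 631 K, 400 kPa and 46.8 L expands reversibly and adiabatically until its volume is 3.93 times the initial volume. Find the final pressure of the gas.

Adiabatic: TV^(γ−1) = const ⇒ T₂ = 631×(0.254)^0.260 = 442 K; PV^γ = const ⇒ P₂ = 71.3 kPa.

71.3 kPa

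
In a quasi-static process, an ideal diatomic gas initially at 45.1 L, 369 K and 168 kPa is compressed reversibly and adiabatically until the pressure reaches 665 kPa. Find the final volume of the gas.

16.9 L

Adiabatic: T₂/T₁ = (P₂/P₁)^((γ−1)/γ) ⇒ T₂ = 369×(3.96)^0.286 = 547 K; V₂ = 16.9 L.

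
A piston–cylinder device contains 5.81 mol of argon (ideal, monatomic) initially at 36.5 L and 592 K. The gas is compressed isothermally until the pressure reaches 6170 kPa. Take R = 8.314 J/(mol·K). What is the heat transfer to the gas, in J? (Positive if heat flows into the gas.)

P₁ = nRT₁/V₁ = 5.81×8.314×592/36.5 = 783 kPa.
Isothermal: T stays 592 K; PV = const ⇒ V₂ = 4.63 L, P₂ = 6170 kPa.
ΔU = 0 (ideal gas, T constant).
W = nRT ln(V₂/V₁) = 5.81×8.314×592×ln(0.127) = -59000 J.
Q = ΔU + W = -59000 J.

-59000 J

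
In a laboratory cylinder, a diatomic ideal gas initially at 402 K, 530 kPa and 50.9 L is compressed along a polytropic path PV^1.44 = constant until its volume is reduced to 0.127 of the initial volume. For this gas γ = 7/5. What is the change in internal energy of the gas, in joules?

99800 J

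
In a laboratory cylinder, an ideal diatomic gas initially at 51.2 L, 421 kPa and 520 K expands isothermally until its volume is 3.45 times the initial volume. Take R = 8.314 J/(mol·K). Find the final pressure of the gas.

122 kPa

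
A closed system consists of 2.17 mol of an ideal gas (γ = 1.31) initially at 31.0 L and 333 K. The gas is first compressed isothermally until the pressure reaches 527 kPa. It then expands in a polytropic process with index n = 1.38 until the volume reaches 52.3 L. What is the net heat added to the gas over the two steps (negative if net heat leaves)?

P₁ = nRT₁/V₁ = 2.17×8.314×333/31.0 = 194 kPa.
Step 1 — Isothermal: T stays 333 K; PV = const ⇒ V₂ = 11.4 L, P₂ = 527 kPa.
ΔU = 0 (ideal gas, T constant).
W = nRT ln(V₂/V₁) = 2.17×8.314×333×ln(0.368) = -6010 J.
Q = ΔU + W = -6010 J.
State after step 1: P = 527 kPa, V = 11.4 L, T = 333 K.
Step 2 — Polytropic n=1.38: T₂ = T₁(V₁/V₂)^(n−1) = 333×(0.218)^0.38 = 187 K; P₂ = P₁(V₁/V₂)^n = 64.4 kPa.
W = (P₁V₁−P₂V₂)/(n−1) = (527×11.4−64.4×52.3)/0.38 = 6950 J.
ΔU = nCvΔT = 2.17×26.8×(187−333) = -8520 J.
Q = ΔU + W = -1570 J.
Net over both steps: W = 938 J, Q = -7580 J, ΔU = -8520 J.

-7580 J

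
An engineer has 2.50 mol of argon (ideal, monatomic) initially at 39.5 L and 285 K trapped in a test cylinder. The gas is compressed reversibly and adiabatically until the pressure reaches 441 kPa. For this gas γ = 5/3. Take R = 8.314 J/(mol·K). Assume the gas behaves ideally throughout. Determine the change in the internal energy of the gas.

4790 J

P₁ = nRT₁/V₁ = 2.50×8.314×285/39.5 = 150 kPa.
Adiabatic: T₂/T₁ = (P₂/P₁)^((γ−1)/γ) ⇒ T₂ = 285×(2.94)^0.400 = 439 K; V₂ = 20.7 L.
For an ideal gas ΔU = nCvΔT with Cv = (3/2)R = 12.5 J/(mol·K).
ΔU = 2.50×12.5×(439−285) = 4790 J.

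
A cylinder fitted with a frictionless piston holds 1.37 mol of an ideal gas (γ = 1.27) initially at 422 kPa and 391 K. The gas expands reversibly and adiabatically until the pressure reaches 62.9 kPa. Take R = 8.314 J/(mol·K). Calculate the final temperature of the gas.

261 K

V₁ = nRT₁/P₁ = 1.37×8.314×391/422 = 10.6 L.
Adiabatic: T₂/T₁ = (P₂/P₁)^((γ−1)/γ) ⇒ T₂ = 391×(0.149)^0.213 = 261 K; V₂ = 47.2 L.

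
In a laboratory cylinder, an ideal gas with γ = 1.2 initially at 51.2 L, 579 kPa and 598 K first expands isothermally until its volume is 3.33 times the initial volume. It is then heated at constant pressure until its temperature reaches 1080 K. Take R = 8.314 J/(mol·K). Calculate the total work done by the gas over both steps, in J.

59600 J

n = P₁V₁/(RT₁) = 579×51.2/(8.314×598) = 5.96 mol.
Step 1 — Isothermal: T stays 598 K; PV = const ⇒ V₂ = 170 L, P₂ = 174 kPa.
ΔU = 0 (ideal gas, T constant).
W = nRT ln(V₂/V₁) = 5.96×8.314×598×ln(3.33) = 35700 J.
Q = ΔU + W = 35700 J.
State after step 1: P = 174 kPa, V = 170 L, T = 598 K.
Step 2 — Isobaric: P stays 174 kPa; V/T = const ⇒ T₂ = 1080 K, V₂ = 308 L.
W = PΔV = 174×(308−170) kPa·L = 23900 J.
ΔU = nCvΔT = 5.96×41.6×(1080−598) = 119000 J.
Q = ΔU + W = nCpΔT = 143000 J.
Net over both steps: W = 59600 J, Q = 179000 J, ΔU = 119000 J.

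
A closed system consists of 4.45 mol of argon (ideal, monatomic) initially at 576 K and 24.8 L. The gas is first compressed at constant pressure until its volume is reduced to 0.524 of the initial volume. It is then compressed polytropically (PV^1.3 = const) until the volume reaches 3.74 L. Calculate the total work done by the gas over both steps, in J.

-27000 J

P₁ = nRT₁/V₁ = 4.45×8.314×576/24.8 = 859 kPa.
Step 1 — Isobaric: P stays 859 kPa; V/T = const ⇒ T₂ = 302 K, V₂ = 13.0 L.
W = PΔV = 859×(13.0−24.8) kPa·L = -10100 J.
ΔU = nCvΔT = 4.45×12.5×(302−576) = -15200 J.
Q = ΔU + W = nCpΔT = -25400 J.
State after step 1: P = 859 kPa, V = 13.0 L, T = 302 K.
Step 2 — Polytropic n=1.3: T₂ = T₁(V₁/V₂)^(n−1) = 302×(3.47)^0.30 = 439 K; P₂ = P₁(V₁/V₂)^n = 4340 kPa.
W = (P₁V₁−P₂V₂)/(n−1) = (859×13.0−4340×3.74)/0.30 = -16900 J.
ΔU = nCvΔT = 4.45×12.5×(439−302) = 7590 J.
Q = ΔU + W = -9270 J.
Net over both steps: W = -27000 J, Q = -34600 J, ΔU = -7630 J.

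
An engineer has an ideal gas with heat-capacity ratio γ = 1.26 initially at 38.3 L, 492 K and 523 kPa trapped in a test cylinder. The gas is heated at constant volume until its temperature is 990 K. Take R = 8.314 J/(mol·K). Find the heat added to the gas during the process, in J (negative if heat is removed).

n = P₁V₁/(RT₁) = 523×38.3/(8.314×492) = 4.90 mol.
Isochoric: V stays 38.3 L; P/T = const ⇒ T₂ = 990 K, P₂ = 1050 kPa.
W = 0 (no volume change).
ΔU = nCvΔT = 4.90×32.0×(990−492) = 78000 J.
Q = ΔU = 78000 J.

78000 J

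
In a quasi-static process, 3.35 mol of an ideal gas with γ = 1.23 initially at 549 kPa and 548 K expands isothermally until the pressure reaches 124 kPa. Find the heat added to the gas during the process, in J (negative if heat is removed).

22700 J

V₁ = nRT₁/P₁ = 3.35×8.314×548/549 = 27.8 L.
Isothermal: T stays 548 K; PV = const ⇒ V₂ = 123 L, P₂ = 124 kPa.
ΔU = 0 (ideal gas, T constant).
W = nRT ln(V₂/V₁) = 3.35×8.314×548×ln(4.43) = 22700 J.
Q = ΔU + W = 22700 J.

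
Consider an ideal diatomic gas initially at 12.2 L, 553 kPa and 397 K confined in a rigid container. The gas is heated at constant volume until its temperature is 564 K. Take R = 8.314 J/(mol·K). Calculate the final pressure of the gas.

786 kPa

Isochoric: V stays 12.2 L; P/T = const ⇒ T₂ = 564 K, P₂ = 786 kPa.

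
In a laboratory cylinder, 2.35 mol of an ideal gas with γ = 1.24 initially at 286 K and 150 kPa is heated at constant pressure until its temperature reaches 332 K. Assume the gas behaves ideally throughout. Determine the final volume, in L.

43.2 L

V₁ = nRT₁/P₁ = 2.35×8.314×286/150 = 37.3 L.
Isobaric: P stays 150 kPa; V/T = const ⇒ T₂ = 332 K, V₂ = 43.2 L.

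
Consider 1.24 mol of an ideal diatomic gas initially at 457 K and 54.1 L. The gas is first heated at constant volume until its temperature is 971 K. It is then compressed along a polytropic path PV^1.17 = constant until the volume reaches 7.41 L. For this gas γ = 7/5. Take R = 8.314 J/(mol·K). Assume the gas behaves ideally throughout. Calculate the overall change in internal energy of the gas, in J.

23300 J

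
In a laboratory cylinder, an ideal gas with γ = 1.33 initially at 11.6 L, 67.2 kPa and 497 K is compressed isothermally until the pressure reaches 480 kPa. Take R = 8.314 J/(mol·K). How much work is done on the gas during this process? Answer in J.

n = P₁V₁/(RT₁) = 67.2×11.6/(8.314×497) = 0.189 mol.
Isothermal: T stays 497 K; PV = const ⇒ V₂ = 1.62 L, P₂ = 480 kPa.
W = nRT ln(V₂/V₁) = 0.189×8.314×497×ln(0.140) = -1530 J.
Work done on the gas = −W_by = 1530 J.

1530 J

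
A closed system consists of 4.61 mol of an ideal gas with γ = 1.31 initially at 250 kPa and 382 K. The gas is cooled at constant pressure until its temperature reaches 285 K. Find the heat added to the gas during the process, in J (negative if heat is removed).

-15700 J

V₁ = nRT₁/P₁ = 4.61×8.314×382/250 = 58.6 L.
Isobaric: P stays 250 kPa; V/T = const ⇒ T₂ = 285 K, V₂ = 43.7 L.
W = PΔV = 250×(43.7−58.6) kPa·L = -3720 J.
ΔU = nCvΔT = 4.61×26.8×(285−382) = -12000 J.
Q = ΔU + W = nCpΔT = -15700 J.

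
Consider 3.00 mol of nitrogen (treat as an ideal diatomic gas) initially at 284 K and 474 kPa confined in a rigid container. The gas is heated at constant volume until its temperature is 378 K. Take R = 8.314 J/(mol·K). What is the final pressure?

V₁ = nRT₁/P₁ = 3.00×8.314×284/474 = 14.9 L.
Isochoric: V stays 14.9 L; P/T = const ⇒ T₂ = 378 K, P₂ = 631 kPa.

631 kPa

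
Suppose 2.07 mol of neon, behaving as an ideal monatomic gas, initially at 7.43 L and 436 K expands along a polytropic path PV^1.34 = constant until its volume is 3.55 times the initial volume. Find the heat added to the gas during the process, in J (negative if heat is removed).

3780 J

P₁ = nRT₁/V₁ = 2.07×8.314×436/7.43 = 1010 kPa.
Polytropic n=1.34: T₂ = T₁(V₁/V₂)^(n−1) = 436×(0.282)^0.34 = 283 K; P₂ = P₁(V₁/V₂)^n = 185 kPa.
W = (P₁V₁−P₂V₂)/(n−1) = (1010×7.43−185×26.4)/0.34 = 7720 J.
ΔU = nCvΔT = 2.07×12.5×(283−436) = -3940 J.
Q = ΔU + W = 3780 J.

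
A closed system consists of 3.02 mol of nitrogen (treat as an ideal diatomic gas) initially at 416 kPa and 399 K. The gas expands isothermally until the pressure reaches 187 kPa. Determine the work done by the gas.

8010 J

V₁ = nRT₁/P₁ = 3.02×8.314×399/416 = 24.1 L.
Isothermal: T stays 399 K; PV = const ⇒ V₂ = 53.6 L, P₂ = 187 kPa.
W = nRT ln(V₂/V₁) = 3.02×8.314×399×ln(2.22) = 8010 J.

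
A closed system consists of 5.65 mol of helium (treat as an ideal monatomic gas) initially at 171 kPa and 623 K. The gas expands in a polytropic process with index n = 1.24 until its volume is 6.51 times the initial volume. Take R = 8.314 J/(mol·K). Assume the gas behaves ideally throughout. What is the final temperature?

V₁ = nRT₁/P₁ = 5.65×8.314×623/171 = 171 L.
Polytropic n=1.24: T₂ = T₁(V₁/V₂)^(n−1) = 623×(0.154)^0.24 = 397 K; P₂ = P₁(V₁/V₂)^n = 16.8 kPa.

397 K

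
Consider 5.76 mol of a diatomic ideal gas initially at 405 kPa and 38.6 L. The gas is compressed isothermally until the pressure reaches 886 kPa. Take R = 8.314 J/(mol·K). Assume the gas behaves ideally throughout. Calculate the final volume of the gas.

17.6 L

T₁ = P₁V₁/(nR) = 405×38.6/(5.76×8.314) = 326 K.
Isothermal: T stays 326 K; PV = const ⇒ V₂ = 17.6 L, P₂ = 886 kPa.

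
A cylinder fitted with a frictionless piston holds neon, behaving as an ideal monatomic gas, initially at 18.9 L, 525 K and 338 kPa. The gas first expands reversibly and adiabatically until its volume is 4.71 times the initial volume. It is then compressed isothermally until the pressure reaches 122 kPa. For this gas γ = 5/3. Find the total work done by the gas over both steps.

n = P₁V₁/(RT₁) = 338×18.9/(8.314×525) = 1.46 mol.
Step 1 — Adiabatic: TV^(γ−1) = const ⇒ T₂ = 525×(0.212)^0.667 = 187 K; PV^γ = const ⇒ P₂ = 25.5 kPa.
ΔU = nCvΔT = 1.46×12.5×(187−525) = -6170 J.
Q = 0 for an adiabatic process, so W = −ΔU = 6170 J.
State after step 1: P = 25.5 kPa, V = 89.0 L, T = 187 K.
Step 2 — Isothermal: T stays 187 K; PV = const ⇒ V₂ = 18.6 L, P₂ = 122 kPa.
ΔU = 0 (ideal gas, T constant).
W = nRT ln(V₂/V₁) = 1.46×8.314×187×ln(0.209) = -3560 J.
Q = ΔU + W = -3560 J.
Net over both steps: W = 2620 J, Q = -3560 J, ΔU = -6170 J.

2620 J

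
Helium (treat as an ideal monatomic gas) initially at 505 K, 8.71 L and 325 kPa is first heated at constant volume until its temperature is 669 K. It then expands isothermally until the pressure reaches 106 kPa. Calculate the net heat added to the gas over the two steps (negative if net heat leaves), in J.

6640 J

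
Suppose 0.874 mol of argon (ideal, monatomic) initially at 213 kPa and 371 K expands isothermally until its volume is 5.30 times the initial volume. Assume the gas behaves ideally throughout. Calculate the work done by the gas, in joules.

4500 J

V₁ = nRT₁/P₁ = 0.874×8.314×371/213 = 12.7 L.
Isothermal: T stays 371 K; PV = const ⇒ V₂ = 67.1 L, P₂ = 40.2 kPa.
W = nRT ln(V₂/V₁) = 0.874×8.314×371×ln(5.30) = 4500 J.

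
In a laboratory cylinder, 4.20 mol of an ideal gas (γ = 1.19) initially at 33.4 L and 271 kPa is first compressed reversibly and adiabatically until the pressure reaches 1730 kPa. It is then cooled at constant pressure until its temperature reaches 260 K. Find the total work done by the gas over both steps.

-19500 J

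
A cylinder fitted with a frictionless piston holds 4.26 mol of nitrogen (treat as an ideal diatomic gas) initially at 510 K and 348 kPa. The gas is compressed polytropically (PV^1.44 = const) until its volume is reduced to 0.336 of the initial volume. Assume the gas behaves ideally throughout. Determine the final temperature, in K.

824 K

V₁ = nRT₁/P₁ = 4.26×8.314×510/348 = 51.9 L.
Polytropic n=1.44: T₂ = T₁(V₁/V₂)^(n−1) = 510×(2.98)^0.44 = 824 K; P₂ = P₁(V₁/V₂)^n = 1670 kPa.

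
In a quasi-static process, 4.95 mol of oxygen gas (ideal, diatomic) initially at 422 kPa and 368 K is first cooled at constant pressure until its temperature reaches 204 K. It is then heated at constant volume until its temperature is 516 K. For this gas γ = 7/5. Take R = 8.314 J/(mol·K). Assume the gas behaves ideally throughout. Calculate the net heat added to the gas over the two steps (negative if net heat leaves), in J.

V₁ = nRT₁/P₁ = 4.95×8.314×368/422 = 35.9 L.
Step 1 — Isobaric: P stays 422 kPa; V/T = const ⇒ T₂ = 204 K, V₂ = 19.9 L.
W = PΔV = 422×(19.9−35.9) kPa·L = -6750 J.
ΔU = nCvΔT = 4.95×20.8×(204−368) = -16900 J.
Q = ΔU + W = nCpΔT = -23600 J.
State after step 1: P = 422 kPa, V = 19.9 L, T = 204 K.
Step 2 — Isochoric: V stays 19.9 L; P/T = const ⇒ T₂ = 516 K, P₂ = 1070 kPa.
W = 0 (no volume change).
ΔU = nCvΔT = 4.95×20.8×(516−204) = 32100 J.
Q = ΔU = 32100 J.
Net over both steps: W = -6750 J, Q = 8480 J, ΔU = 15200 J.

8480 J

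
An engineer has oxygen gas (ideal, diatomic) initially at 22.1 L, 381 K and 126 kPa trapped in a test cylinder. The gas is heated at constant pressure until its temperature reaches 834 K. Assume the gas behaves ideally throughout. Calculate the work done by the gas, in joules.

n = P₁V₁/(RT₁) = 126×22.1/(8.314×381) = 0.879 mol.
Isobaric: P stays 126 kPa; V/T = const ⇒ T₂ = 834 K, V₂ = 48.4 L.
W = PΔV = 126×(48.4−22.1) kPa·L = 3310 J.

3310 J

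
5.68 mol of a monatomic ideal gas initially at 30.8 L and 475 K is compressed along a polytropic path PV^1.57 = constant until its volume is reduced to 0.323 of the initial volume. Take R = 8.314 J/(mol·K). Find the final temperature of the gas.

P₁ = nRT₁/V₁ = 5.68×8.314×475/30.8 = 728 kPa.
Polytropic n=1.57: T₂ = T₁(V₁/V₂)^(n−1) = 475×(3.10)^0.57 = 905 K; P₂ = P₁(V₁/V₂)^n = 4290 kPa.

905 K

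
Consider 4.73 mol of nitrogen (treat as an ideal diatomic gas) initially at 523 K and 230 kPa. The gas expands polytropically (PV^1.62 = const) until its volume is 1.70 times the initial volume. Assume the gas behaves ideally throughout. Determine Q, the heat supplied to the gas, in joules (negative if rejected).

V₁ = nRT₁/P₁ = 4.73×8.314×523/230 = 89.4 L.
Polytropic n=1.62: T₂ = T₁(V₁/V₂)^(n−1) = 523×(0.588)^0.62 = 376 K; P₂ = P₁(V₁/V₂)^n = 97.4 kPa.
W = (P₁V₁−P₂V₂)/(n−1) = (230×89.4−97.4×152)/0.62 = 9300 J.
ΔU = nCvΔT = 4.73×20.8×(376−523) = -14400 J.
Q = ΔU + W = -5110 J.

-5110 J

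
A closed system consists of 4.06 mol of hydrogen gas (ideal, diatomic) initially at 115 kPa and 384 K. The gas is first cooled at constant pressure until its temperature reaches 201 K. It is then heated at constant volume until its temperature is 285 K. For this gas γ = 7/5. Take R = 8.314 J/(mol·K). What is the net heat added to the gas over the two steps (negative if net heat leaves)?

-14500 J

V₁ = nRT₁/P₁ = 4.06×8.314×384/115 = 113 L.
Step 1 — Isobaric: P stays 115 kPa; V/T = const ⇒ T₂ = 201 K, V₂ = 59.0 L.
W = PΔV = 115×(59.0−113) kPa·L = -6180 J.
ΔU = nCvΔT = 4.06×20.8×(201−384) = -15400 J.
Q = ΔU + W = nCpΔT = -21600 J.
State after step 1: P = 115 kPa, V = 59.0 L, T = 201 K.
Step 2 — Isochoric: V stays 59.0 L; P/T = const ⇒ T₂ = 285 K, P₂ = 163 kPa.
W = 0 (no volume change).
ΔU = nCvΔT = 4.06×20.8×(285−201) = 7090 J.
Q = ΔU = 7090 J.
Net over both steps: W = -6180 J, Q = -14500 J, ΔU = -8350 J.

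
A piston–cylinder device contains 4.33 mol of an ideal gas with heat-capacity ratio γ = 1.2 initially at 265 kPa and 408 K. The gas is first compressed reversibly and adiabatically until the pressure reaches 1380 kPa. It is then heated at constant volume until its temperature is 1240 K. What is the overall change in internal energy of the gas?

V₁ = nRT₁/P₁ = 4.33×8.314×408/265 = 55.4 L.
Step 1 — Adiabatic: T₂/T₁ = (P₂/P₁)^((γ−1)/γ) ⇒ T₂ = 408×(5.21)^0.167 = 537 K; V₂ = 14.0 L.
ΔU = nCvΔT = 4.33×41.6×(537−408) = 23200 J.
Q = 0 for an adiabatic process, so W = −ΔU = -23200 J.
State after step 1: P = 1380 kPa, V = 14.0 L, T = 537 K.
Step 2 — Isochoric: V stays 14.0 L; P/T = const ⇒ T₂ = 1240 K, P₂ = 3190 kPa.
W = 0 (no volume change).
ΔU = nCvΔT = 4.33×41.6×(1240−537) = 127000 J.
Q = ΔU = 127000 J.
Net over both steps: W = -23200 J, Q = 127000 J, ΔU = 150000 J.

150000 J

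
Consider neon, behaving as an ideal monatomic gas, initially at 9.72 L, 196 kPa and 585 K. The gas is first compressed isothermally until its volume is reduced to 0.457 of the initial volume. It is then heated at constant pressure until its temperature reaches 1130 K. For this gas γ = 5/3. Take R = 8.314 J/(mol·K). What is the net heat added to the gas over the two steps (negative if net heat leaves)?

n = P₁V₁/(RT₁) = 196×9.72/(8.314×585) = 0.392 mol.
Step 1 — Isothermal: T stays 585 K; PV = const ⇒ V₂ = 4.44 L, P₂ = 429 kPa.
ΔU = 0 (ideal gas, T constant).
W = nRT ln(V₂/V₁) = 0.392×8.314×585×ln(0.457) = -1490 J.
Q = ΔU + W = -1490 J.
State after step 1: P = 429 kPa, V = 4.44 L, T = 585 K.
Step 2 — Isobaric: P stays 429 kPa; V/T = const ⇒ T₂ = 1130 K, V₂ = 8.58 L.
W = PΔV = 429×(8.58−4.44) kPa·L = 1770 J.
ΔU = nCvΔT = 0.392×12.5×(1130−585) = 2660 J.
Q = ΔU + W = nCpΔT = 4440 J.
Net over both steps: W = 283 J, Q = 2950 J, ΔU = 2660 J.

2950 J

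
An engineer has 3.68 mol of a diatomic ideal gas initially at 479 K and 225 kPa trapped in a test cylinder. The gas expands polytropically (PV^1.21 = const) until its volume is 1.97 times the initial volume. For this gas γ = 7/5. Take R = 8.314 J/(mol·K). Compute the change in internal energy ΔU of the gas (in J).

V₁ = nRT₁/P₁ = 3.68×8.314×479/225 = 65.1 L.
Polytropic n=1.21: T₂ = T₁(V₁/V₂)^(n−1) = 479×(0.508)^0.21 = 415 K; P₂ = P₁(V₁/V₂)^n = 99.1 kPa.
For an ideal gas ΔU = nCvΔT with Cv = (5/2)R = 20.8 J/(mol·K).
ΔU = 3.68×20.8×(415−479) = -4860 J.

-4860 J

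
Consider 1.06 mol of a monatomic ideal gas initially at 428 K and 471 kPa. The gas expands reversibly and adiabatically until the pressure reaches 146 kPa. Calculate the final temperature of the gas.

268 K

V₁ = nRT₁/P₁ = 1.06×8.314×428/471 = 8.01 L.
Adiabatic: T₂/T₁ = (P₂/P₁)^((γ−1)/γ) ⇒ T₂ = 428×(0.310)^0.400 = 268 K; V₂ = 16.2 L.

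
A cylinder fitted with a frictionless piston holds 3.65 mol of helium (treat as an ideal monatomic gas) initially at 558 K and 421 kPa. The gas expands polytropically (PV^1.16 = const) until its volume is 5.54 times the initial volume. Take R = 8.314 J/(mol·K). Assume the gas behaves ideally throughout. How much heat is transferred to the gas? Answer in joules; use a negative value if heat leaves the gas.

V₁ = nRT₁/P₁ = 3.65×8.314×558/421 = 40.2 L.
Polytropic n=1.16: T₂ = T₁(V₁/V₂)^(n−1) = 558×(0.181)^0.16 = 424 K; P₂ = P₁(V₁/V₂)^n = 57.8 kPa.
W = (P₁V₁−P₂V₂)/(n−1) = (421×40.2−57.8×223)/0.16 = 25400 J.
ΔU = nCvΔT = 3.65×12.5×(424−558) = -6090 J.
Q = ΔU + W = 19300 J.

19300 J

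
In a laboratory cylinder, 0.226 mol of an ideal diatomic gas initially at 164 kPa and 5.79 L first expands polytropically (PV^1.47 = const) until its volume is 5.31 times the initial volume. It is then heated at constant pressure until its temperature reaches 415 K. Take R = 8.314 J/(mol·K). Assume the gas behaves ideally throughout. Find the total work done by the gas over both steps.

1450 J

T₁ = P₁V₁/(nR) = 164×5.79/(0.226×8.314) = 505 K.
Step 1 — Polytropic n=1.47: T₂ = T₁(V₁/V₂)^(n−1) = 505×(0.188)^0.47 = 231 K; P₂ = P₁(V₁/V₂)^n = 14.1 kPa.
W = (P₁V₁−P₂V₂)/(n−1) = (164×5.79−14.1×30.7)/0.47 = 1100 J.
ΔU = nCvΔT = 0.226×20.8×(231−505) = -1290 J.
Q = ΔU + W = -192 J.
State after step 1: P = 14.1 kPa, V = 30.7 L, T = 231 K.
Step 2 — Isobaric: P stays 14.1 kPa; V/T = const ⇒ T₂ = 415 K, V₂ = 55.3 L.
W = PΔV = 14.1×(55.3−30.7) kPa·L = 347 J.
ΔU = nCvΔT = 0.226×20.8×(415−231) = 866 J.
Q = ΔU + W = nCpΔT = 1210 J.
Net over both steps: W = 1450 J, Q = 1020 J, ΔU = -424 J.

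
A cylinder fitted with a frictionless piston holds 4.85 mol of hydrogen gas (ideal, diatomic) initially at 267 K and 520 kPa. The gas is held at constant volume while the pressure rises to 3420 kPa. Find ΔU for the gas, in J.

V₁ = nRT₁/P₁ = 4.85×8.314×267/520 = 20.7 L.
Isochoric: V stays 20.7 L; P/T = const ⇒ T₂ = 1760 K, P₂ = 3420 kPa.
For an ideal gas ΔU = nCvΔT with Cv = (5/2)R = 20.8 J/(mol·K).
ΔU = 4.85×20.8×(1760−267) = 150000 J.

150000 J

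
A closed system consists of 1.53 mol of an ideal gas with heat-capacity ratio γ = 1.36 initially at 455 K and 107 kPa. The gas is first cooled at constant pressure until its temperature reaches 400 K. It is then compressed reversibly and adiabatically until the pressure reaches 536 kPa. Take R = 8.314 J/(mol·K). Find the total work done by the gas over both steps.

V₁ = nRT₁/P₁ = 1.53×8.314×455/107 = 54.1 L.
Step 1 — Isobaric: P stays 107 kPa; V/T = const ⇒ T₂ = 400 K, V₂ = 47.6 L.
W = PΔV = 107×(47.6−54.1) kPa·L = -700 J.
ΔU = nCvΔT = 1.53×23.1×(400−455) = -1940 J.
Q = ΔU + W = nCpΔT = -2640 J.
State after step 1: P = 107 kPa, V = 47.6 L, T = 400 K.
Step 2 — Adiabatic: T₂/T₁ = (P₂/P₁)^((γ−1)/γ) ⇒ T₂ = 400×(5.01)^0.265 = 613 K; V₂ = 14.5 L.
ΔU = nCvΔT = 1.53×23.1×(613−400) = 7520 J.
Q = 0 for an adiabatic process, so W = −ΔU = -7520 J.
Net over both steps: W = -8220 J, Q = -2640 J, ΔU = 5570 J.

-8220 J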